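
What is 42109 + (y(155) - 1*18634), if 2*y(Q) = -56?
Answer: 23447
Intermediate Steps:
y(Q) = -28 (y(Q) = (½)*(-56) = -28)
42109 + (y(155) - 1*18634) = 42109 + (-28 - 1*18634) = 42109 + (-28 - 18634) = 42109 - 18662 = 23447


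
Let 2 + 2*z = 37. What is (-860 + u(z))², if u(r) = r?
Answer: 2839225/4 ≈ 7.0981e+5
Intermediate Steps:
z = 35/2 (z = -1 + (½)*37 = -1 + 37/2 = 35/2 ≈ 17.500)
(-860 + u(z))² = (-860 + 35/2)² = (-1685/2)² = 2839225/4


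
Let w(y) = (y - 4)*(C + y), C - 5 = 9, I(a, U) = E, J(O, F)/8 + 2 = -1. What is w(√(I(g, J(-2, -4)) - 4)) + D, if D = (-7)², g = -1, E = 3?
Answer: -8 + 10*I ≈ -8.0 + 10.0*I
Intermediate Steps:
J(O, F) = -24 (J(O, F) = -16 + 8*(-1) = -16 - 8 = -24)
I(a, U) = 3
C = 14 (C = 5 + 9 = 14)
D = 49
w(y) = (-4 + y)*(14 + y) (w(y) = (y - 4)*(14 + y) = (-4 + y)*(14 + y))
w(√(I(g, J(-2, -4)) - 4)) + D = (-56 + (√(3 - 4))² + 10*√(3 - 4)) + 49 = (-56 + (√(-1))² + 10*√(-1)) + 49 = (-56 + I² + 10*I) + 49 = (-56 - 1 + 10*I) + 49 = (-57 + 10*I) + 49 = -8 + 10*I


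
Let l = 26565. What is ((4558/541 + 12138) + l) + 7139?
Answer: 24805080/541 ≈ 45850.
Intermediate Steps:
((4558/541 + 12138) + l) + 7139 = ((4558/541 + 12138) + 26565) + 7139 = (6571216/541 + 26565) + 7139 = 20942881/541 + 7139 = 24805080/541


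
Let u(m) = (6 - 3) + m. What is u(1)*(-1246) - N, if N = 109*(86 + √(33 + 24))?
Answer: -14358 - 109*√57 ≈ -15181.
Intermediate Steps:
u(m) = 3 + m
N = 9374 + 109*√57 (N = 109*(86 + √57) = 9374 + 109*√57 ≈ 10197.)
u(1)*(-1246) - N = (3 + 1)*(-1246) - (9374 + 109*√57) = 4*(-1246) + (-9374 - 109*√57) = -4984 + (-9374 - 109*√57) = -14358 - 109*√57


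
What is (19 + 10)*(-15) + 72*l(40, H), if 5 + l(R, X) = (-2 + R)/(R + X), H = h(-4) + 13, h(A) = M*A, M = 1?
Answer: -36219/49 ≈ -739.16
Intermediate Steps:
h(A) = A (h(A) = 1*A = A)
H = 9 (H = -4 + 13 = 9)
l(R, X) = -5 + (-2 + R)/(R + X)
(19 + 10)*(-15) + 72*l(40, H) = (19 + 10)*(-15) + 72*((-2 - 5*9 - 4*40)/(40 + 9)) = 29*(-15) + 72*((-2 - 45 - 160)/49) = -435 + 72*((1/49)*(-207)) = -435 + 72*(-207/49) = -435 - 14904/49 = -36219/49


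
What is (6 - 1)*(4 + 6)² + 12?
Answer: 512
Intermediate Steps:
(6 - 1)*(4 + 6)² + 12 = 5*10² + 12 = 5*100 + 12 = 500 + 12 = 512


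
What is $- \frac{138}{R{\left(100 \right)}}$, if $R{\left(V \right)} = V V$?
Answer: $- \frac{69}{5000} \approx -0.0138$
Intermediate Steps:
$R{\left(V \right)} = V^{2}$
$- \frac{138}{R{\left(100 \right)}} = - \frac{138}{100^{2}} = - \frac{138}{10000} = \left(-138\right) \frac{1}{10000} = - \frac{69}{5000}$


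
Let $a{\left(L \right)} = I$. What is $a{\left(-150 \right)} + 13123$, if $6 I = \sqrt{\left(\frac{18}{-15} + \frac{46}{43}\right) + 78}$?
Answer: $13123 + \frac{\sqrt{3599530}}{1290} \approx 13124.0$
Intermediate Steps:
$I = \frac{\sqrt{3599530}}{1290}$ ($I = \frac{\sqrt{\left(\frac{18}{-15} + \frac{46}{43}\right) + 78}}{6} = \frac{\sqrt{\left(18 \left(- \frac{1}{15}\right) + 46 \cdot \frac{1}{43}\right) + 78}}{6} = \frac{\sqrt{\left(- \frac{6}{5} + \frac{46}{43}\right) + 78}}{6} = \frac{\sqrt{- \frac{28}{215} + 78}}{6} = \frac{\sqrt{\frac{16742}{215}}}{6} = \frac{\frac{1}{215} \sqrt{3599530}}{6} = \frac{\sqrt{3599530}}{1290} \approx 1.4707$)
$a{\left(L \right)} = \frac{\sqrt{3599530}}{1290}$
$a{\left(-150 \right)} + 13123 = \frac{\sqrt{3599530}}{1290} + 13123 = 13123 + \frac{\sqrt{3599530}}{1290}$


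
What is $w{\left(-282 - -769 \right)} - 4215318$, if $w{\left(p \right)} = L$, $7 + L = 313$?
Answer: $-4215012$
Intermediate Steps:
$L = 306$ ($L = -7 + 313 = 306$)
$w{\left(p \right)} = 306$
$w{\left(-282 - -769 \right)} - 4215318 = 306 - 4215318 = -4215012$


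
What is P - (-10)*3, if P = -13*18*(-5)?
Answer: 1200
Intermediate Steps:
P = 1170 (P = -234*(-5) = 1170)
P - (-10)*3 = 1170 - (-10)*3 = 1170 - 1*(-30) = 1170 + 30 = 1200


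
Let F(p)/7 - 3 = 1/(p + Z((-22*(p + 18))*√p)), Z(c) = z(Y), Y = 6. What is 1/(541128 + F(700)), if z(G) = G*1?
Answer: 706/382051201 ≈ 1.8479e-6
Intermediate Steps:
z(G) = G
Z(c) = 6
F(p) = 21 + 7/(6 + p) (F(p) = 21 + 7/(p + 6) = 21 + 7/(6 + p))
1/(541128 + F(700)) = 1/(541128 + 7*(19 + 3*700)/(6 + 700)) = 1/(541128 + 7*(19 + 2100)/706) = 1/(541128 + 7*(1/706)*2119) = 1/(541128 + 14833/706) = 1/(382051201/706) = 706/382051201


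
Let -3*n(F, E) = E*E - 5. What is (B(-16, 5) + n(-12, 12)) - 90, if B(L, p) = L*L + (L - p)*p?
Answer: 44/3 ≈ 14.667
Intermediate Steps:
B(L, p) = L² + p*(L - p)
n(F, E) = 5/3 - E²/3 (n(F, E) = -(E*E - 5)/3 = -(E² - 5)/3 = -(-5 + E²)/3 = 5/3 - E²/3)
(B(-16, 5) + n(-12, 12)) - 90 = (((-16)² - 1*5² - 16*5) + (5/3 - ⅓*12²)) - 90 = ((256 - 1*25 - 80) + (5/3 - ⅓*144)) - 90 = ((256 - 25 - 80) + (5/3 - 48)) - 90 = (151 - 139/3) - 90 = 314/3 - 90 = 44/3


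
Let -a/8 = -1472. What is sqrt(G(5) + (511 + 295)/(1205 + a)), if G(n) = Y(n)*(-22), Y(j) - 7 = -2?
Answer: 4*I*sqrt(1157827314)/12981 ≈ 10.485*I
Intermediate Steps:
a = 11776 (a = -8*(-1472) = 11776)
Y(j) = 5 (Y(j) = 7 - 2 = 5)
G(n) = -110 (G(n) = 5*(-22) = -110)
sqrt(G(5) + (511 + 295)/(1205 + a)) = sqrt(-110 + (511 + 295)/(1205 + 11776)) = sqrt(-110 + 806/12981) = sqrt(-1427104/12981) = 4*I*sqrt(1157827314)/12981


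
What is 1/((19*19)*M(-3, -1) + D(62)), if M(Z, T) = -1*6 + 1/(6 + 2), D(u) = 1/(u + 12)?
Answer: -296/627775 ≈ -0.00047151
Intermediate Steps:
D(u) = 1/(12 + u)
M(Z, T) = -47/8 (M(Z, T) = -6 + 1/8 = -6 + ⅛ = -47/8)
1/((19*19)*M(-3, -1) + D(62)) = 1/((19*19)*(-47/8) + 1/(12 + 62)) = 1/(361*(-47/8) + 1/74) = 1/(-16967/8 + 1/74) = 1/(-627775/296) = -296/627775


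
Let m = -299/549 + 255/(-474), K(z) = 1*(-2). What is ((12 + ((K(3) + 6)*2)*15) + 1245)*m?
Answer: -14367771/9638 ≈ -1490.7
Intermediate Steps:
K(z) = -2
m = -93907/86742 (m = -299*1/549 + 255*(-1/474) = -299/549 - 85/158 = -93907/86742 ≈ -1.0826)
((12 + ((K(3) + 6)*2)*15) + 1245)*m = ((12 + ((-2 + 6)*2)*15) + 1245)*(-93907/86742) = ((12 + (4*2)*15) + 1245)*(-93907/86742) = ((12 + 8*15) + 1245)*(-93907/86742) = ((12 + 120) + 1245)*(-93907/86742) = (132 + 1245)*(-93907/86742) = 1377*(-93907/86742) = -14367771/9638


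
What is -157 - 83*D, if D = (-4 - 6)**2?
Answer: -8457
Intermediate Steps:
D = 100 (D = (-10)**2 = 100)
-157 - 83*D = -157 - 83*100 = -157 - 8300 = -8457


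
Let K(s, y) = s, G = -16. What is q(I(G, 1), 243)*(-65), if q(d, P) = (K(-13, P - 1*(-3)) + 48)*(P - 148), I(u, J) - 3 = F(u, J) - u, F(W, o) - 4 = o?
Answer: -216125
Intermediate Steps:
F(W, o) = 4 + o
I(u, J) = 7 + J - u (I(u, J) = 3 + ((4 + J) - u) = 3 + (4 + J - u) = 7 + J - u)
q(d, P) = -5180 + 35*P (q(d, P) = (-13 + 48)*(P - 148) = 35*(-148 + P) = -5180 + 35*P)
q(I(G, 1), 243)*(-65) = (-5180 + 35*243)*(-65) = (-5180 + 8505)*(-65) = 3325*(-65) = -216125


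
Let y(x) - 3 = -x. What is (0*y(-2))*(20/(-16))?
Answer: 0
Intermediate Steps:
y(x) = 3 - x
(0*y(-2))*(20/(-16)) = (0*(3 - 1*(-2)))*(20/(-16)) = (0*(3 + 2))*(20*(-1/16)) = (0*5)*(-5/4) = 0*(-5/4) = 0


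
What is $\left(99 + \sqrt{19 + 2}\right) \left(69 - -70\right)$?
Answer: $13761 + 139 \sqrt{21} \approx 14398.0$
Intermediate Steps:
$\left(99 + \sqrt{19 + 2}\right) \left(69 - -70\right) = \left(99 + \sqrt{21}\right) \left(69 + 70\right) = \left(99 + \sqrt{21}\right) 139 = 13761 + 139 \sqrt{21}$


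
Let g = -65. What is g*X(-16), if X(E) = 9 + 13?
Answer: -1430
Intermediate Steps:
X(E) = 22
g*X(-16) = -65*22 = -1430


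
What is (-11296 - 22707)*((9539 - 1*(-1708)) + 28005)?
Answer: -1334685756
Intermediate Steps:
(-11296 - 22707)*((9539 - 1*(-1708)) + 28005) = -34003*((9539 + 1708) + 28005) = -34003*(11247 + 28005) = -34003*39252 = -1334685756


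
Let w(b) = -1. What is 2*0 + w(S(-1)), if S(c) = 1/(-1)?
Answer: -1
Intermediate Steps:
S(c) = -1
2*0 + w(S(-1)) = 2*0 - 1 = 0 - 1 = -1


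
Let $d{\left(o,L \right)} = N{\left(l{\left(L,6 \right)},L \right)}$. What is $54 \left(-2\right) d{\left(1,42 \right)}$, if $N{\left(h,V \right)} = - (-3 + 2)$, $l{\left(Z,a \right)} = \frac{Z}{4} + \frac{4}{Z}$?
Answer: $-108$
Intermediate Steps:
$l{\left(Z,a \right)} = \frac{4}{Z} + \frac{Z}{4}$ ($l{\left(Z,a \right)} = Z \frac{1}{4} + \frac{4}{Z} = \frac{Z}{4} + \frac{4}{Z} = \frac{4}{Z} + \frac{Z}{4}$)
$N{\left(h,V \right)} = 1$ ($N{\left(h,V \right)} = \left(-1\right) \left(-1\right) = 1$)
$d{\left(o,L \right)} = 1$
$54 \left(-2\right) d{\left(1,42 \right)} = 54 \left(-2\right) 1 = \left(-108\right) 1 = -108$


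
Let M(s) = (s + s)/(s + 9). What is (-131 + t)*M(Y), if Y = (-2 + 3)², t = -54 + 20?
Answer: -33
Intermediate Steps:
t = -34
Y = 1 (Y = 1² = 1)
M(s) = 2*s/(9 + s) (M(s) = (2*s)/(9 + s) = 2*s/(9 + s))
(-131 + t)*M(Y) = (-131 - 34)*(2*1/(9 + 1)) = -330/10 = -165*⅕ = -33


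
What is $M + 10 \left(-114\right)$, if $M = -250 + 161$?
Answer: $-1229$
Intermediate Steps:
$M = -89$
$M + 10 \left(-114\right) = -89 + 10 \left(-114\right) = -89 - 1140 = -1229$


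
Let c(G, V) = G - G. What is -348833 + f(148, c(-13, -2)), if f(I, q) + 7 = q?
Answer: -348840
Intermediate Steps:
c(G, V) = 0
f(I, q) = -7 + q
-348833 + f(148, c(-13, -2)) = -348833 + (-7 + 0) = -348833 - 7 = -348840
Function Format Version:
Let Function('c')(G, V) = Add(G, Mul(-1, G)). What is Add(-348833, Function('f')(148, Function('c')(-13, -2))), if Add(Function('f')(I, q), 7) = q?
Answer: -348840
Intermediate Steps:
Function('c')(G, V) = 0
Function('f')(I, q) = Add(-7, q)
Add(-348833, Function('f')(148, Function('c')(-13, -2))) = Add(-348833, Add(-7, 0)) = Add(-348833, -7) = -348840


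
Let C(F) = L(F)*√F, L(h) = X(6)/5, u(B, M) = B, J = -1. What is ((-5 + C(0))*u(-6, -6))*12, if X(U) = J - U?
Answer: 360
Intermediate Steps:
X(U) = -1 - U
L(h) = -7/5 (L(h) = (-1 - 1*6)/5 = (-1 - 6)*(⅕) = -7*⅕ = -7/5)
C(F) = -7*√F/5
((-5 + C(0))*u(-6, -6))*12 = ((-5 - 7*√0/5)*(-6))*12 = ((-5 - 7/5*0)*(-6))*12 = ((-5 + 0)*(-6))*12 = -5*(-6)*12 = 30*12 = 360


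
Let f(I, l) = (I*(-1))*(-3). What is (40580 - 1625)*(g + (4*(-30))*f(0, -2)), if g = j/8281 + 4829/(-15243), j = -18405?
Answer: -84942136460/858689 ≈ -98921.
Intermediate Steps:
g = -320536364/126227283 (g = -18405/8281 + 4829/(-15243) = -18405*1/8281 + 4829*(-1/15243) = -18405/8281 - 4829/15243 = -320536364/126227283 ≈ -2.5394)
f(I, l) = 3*I (f(I, l) = -I*(-3) = 3*I)
(40580 - 1625)*(g + (4*(-30))*f(0, -2)) = (40580 - 1625)*(-320536364/126227283 + (4*(-30))*(3*0)) = 38955*(-320536364/126227283 - 120*0) = 38955*(-320536364/126227283 + 0) = 38955*(-320536364/126227283) = -84942136460/858689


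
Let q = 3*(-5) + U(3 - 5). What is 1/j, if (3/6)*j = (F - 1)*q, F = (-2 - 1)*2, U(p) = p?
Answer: 1/238 ≈ 0.0042017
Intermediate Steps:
F = -6 (F = -3*2 = -6)
q = -17 (q = 3*(-5) + (3 - 5) = -15 - 2 = -17)
j = 238 (j = 2*((-6 - 1)*(-17)) = 2*(-7*(-17)) = 2*119 = 238)
1/j = 1/238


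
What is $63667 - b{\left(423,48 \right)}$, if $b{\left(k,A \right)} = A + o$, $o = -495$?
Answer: $64114$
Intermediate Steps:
$b{\left(k,A \right)} = -495 + A$ ($b{\left(k,A \right)} = A - 495 = -495 + A$)
$63667 - b{\left(423,48 \right)} = 63667 - \left(-495 + 48\right) = 63667 - -447 = 63667 + 447 = 64114$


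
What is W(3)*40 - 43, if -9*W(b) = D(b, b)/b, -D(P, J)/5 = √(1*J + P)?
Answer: -43 + 200*√6/27 ≈ -24.856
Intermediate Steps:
D(P, J) = -5*√(J + P) (D(P, J) = -5*√(1*J + P) = -5*√(J + P))
W(b) = 5*√2/(9*√b) (W(b) = -(-5*√(b + b))/(9*b) = -(-5*√2*√b)/(9*b) = -(-5)*√2/(9*√b) = 5*√2/(9*√b))
W(3)*40 - 43 = (5*√2/(9*√3))*40 - 43 = (5*√2*(√3/3)/9)*40 - 43 = (5*√6/27)*40 - 43 = 200*√6/27 - 43 = -43 + 200*√6/27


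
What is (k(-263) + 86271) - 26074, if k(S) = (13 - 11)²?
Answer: 60201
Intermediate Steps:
k(S) = 4 (k(S) = 2² = 4)
(k(-263) + 86271) - 26074 = (4 + 86271) - 26074 = 86275 - 26074 = 60201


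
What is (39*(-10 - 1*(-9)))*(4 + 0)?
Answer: -156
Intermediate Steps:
(39*(-10 - 1*(-9)))*(4 + 0) = (39*(-10 + 9))*4 = (39*(-1))*4 = -39*4 = -156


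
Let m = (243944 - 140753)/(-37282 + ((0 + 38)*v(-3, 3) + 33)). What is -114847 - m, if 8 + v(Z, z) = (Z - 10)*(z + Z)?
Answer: -4312746200/37553 ≈ -1.1484e+5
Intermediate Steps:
v(Z, z) = -8 + (-10 + Z)*(Z + z) (v(Z, z) = -8 + (Z - 10)*(z + Z) = -8 + (-10 + Z)*(Z + z))
m = -103191/37553 (m = (243944 - 140753)/(-37282 + ((0 + 38)*(-8 + (-3)² - 10*(-3) - 10*3 - 3*3) + 33)) = 103191/(-37282 + (38*(-8 + 9 + 30 - 30 - 9) + 33)) = 103191/(-37282 + (38*(-8) + 33)) = 103191/(-37282 + (-304 + 33)) = 103191/(-37282 - 271) = 103191/(-37553) = 103191*(-1/37553) = -103191/37553 ≈ -2.7479)
-114847 - m = -114847 - 1*(-103191/37553) = -114847 + 103191/37553 = -4312746200/37553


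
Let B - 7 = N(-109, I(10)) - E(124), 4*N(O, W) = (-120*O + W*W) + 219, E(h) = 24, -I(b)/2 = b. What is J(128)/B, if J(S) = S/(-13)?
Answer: -512/177203 ≈ -0.0028893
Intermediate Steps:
I(b) = -2*b
N(O, W) = 219/4 - 30*O + W²/4 (N(O, W) = ((-120*O + W*W) + 219)/4 = ((-120*O + W²) + 219)/4 = ((W² - 120*O) + 219)/4 = (219 + W² - 120*O)/4 = 219/4 - 30*O + W²/4)
J(S) = -S/13 (J(S) = S*(-1/13) = -S/13)
B = 13631/4 (B = 7 + ((219/4 - 30*(-109) + (-2*10)²/4) - 1*24) = 7 + ((219/4 + 3270 + (¼)*(-20)²) - 24) = 7 + ((219/4 + 3270 + (¼)*400) - 24) = 7 + ((219/4 + 3270 + 100) - 24) = 7 + (13699/4 - 24) = 7 + 13603/4 = 13631/4 ≈ 3407.8)
J(128)/B = (-1/13*128)/(13631/4) = -128/13*4/13631 = -512/177203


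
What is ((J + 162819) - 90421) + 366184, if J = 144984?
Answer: 583566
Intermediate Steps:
((J + 162819) - 90421) + 366184 = ((144984 + 162819) - 90421) + 366184 = (307803 - 90421) + 366184 = 217382 + 366184 = 583566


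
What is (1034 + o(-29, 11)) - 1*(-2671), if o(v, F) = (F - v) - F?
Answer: 3734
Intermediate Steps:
o(v, F) = -v
(1034 + o(-29, 11)) - 1*(-2671) = (1034 - 1*(-29)) - 1*(-2671) = (1034 + 29) + 2671 = 1063 + 2671 = 3734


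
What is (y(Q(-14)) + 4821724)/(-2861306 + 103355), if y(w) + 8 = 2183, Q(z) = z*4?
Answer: -4823899/2757951 ≈ -1.7491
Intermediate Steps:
Q(z) = 4*z
y(w) = 2175 (y(w) = -8 + 2183 = 2175)
(y(Q(-14)) + 4821724)/(-2861306 + 103355) = (2175 + 4821724)/(-2861306 + 103355) = 4823899/(-2757951) = 4823899*(-1/2757951) = -4823899/2757951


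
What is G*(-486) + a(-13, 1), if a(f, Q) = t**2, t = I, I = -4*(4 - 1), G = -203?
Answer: 98802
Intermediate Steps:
I = -12 (I = -4*3 = -12)
t = -12
a(f, Q) = 144 (a(f, Q) = (-12)**2 = 144)
G*(-486) + a(-13, 1) = -203*(-486) + 144 = 98658 + 144 = 98802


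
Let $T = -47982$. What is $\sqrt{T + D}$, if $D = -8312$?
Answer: $i \sqrt{56294} \approx 237.26 i$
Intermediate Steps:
$\sqrt{T + D} = \sqrt{-47982 - 8312} = \sqrt{-56294} = i \sqrt{56294}$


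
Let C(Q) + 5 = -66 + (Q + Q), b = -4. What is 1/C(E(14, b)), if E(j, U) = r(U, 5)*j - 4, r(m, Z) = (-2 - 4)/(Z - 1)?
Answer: -1/121 ≈ -0.0082645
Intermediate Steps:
r(m, Z) = -6/(-1 + Z)
E(j, U) = -4 - 3*j/2 (E(j, U) = (-6/(-1 + 5))*j - 4 = (-6/4)*j - 4 = (-6*¼)*j - 4 = -3*j/2 - 4 = -4 - 3*j/2)
C(Q) = -71 + 2*Q (C(Q) = -5 + (-66 + (Q + Q)) = -5 + (-66 + 2*Q) = -71 + 2*Q)
1/C(E(14, b)) = 1/(-71 + 2*(-4 - 3/2*14)) = 1/(-71 + 2*(-4 - 21)) = 1/(-71 + 2*(-25)) = 1/(-71 - 50) = 1/(-121) = -1/121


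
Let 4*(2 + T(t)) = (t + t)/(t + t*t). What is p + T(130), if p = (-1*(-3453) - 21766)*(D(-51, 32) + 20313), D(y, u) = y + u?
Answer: -97370734287/262 ≈ -3.7164e+8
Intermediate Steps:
T(t) = -2 + t/(2*(t + t²)) (T(t) = -2 + ((t + t)/(t + t*t))/4 = -2 + ((2*t)/(t + t²))/4 = -2 + (2*t/(t + t²))/4 = -2 + t/(2*(t + t²)))
D(y, u) = u + y
p = -371644022 (p = (-1*(-3453) - 21766)*((32 - 51) + 20313) = (3453 - 21766)*(-19 + 20313) = -18313*20294 = -371644022)
p + T(130) = -371644022 + (-3 - 4*130)/(2*(1 + 130)) = -371644022 + (½)*(-3 - 520)/131 = -371644022 + (½)*(1/131)*(-523) = -371644022 - 523/262 = -97370734287/262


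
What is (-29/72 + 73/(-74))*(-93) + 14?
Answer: 127163/888 ≈ 143.20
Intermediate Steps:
(-29/72 + 73/(-74))*(-93) + 14 = (-29*1/72 + 73*(-1/74))*(-93) + 14 = (-29/72 - 73/74)*(-93) + 14 = -3701/2664*(-93) + 14 = 114731/888 + 14 = 127163/888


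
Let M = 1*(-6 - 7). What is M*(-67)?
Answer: 871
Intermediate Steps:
M = -13 (M = 1*(-13) = -13)
M*(-67) = -13*(-67) = 871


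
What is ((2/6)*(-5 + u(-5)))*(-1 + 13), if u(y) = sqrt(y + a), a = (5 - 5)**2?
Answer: -20 + 4*I*sqrt(5) ≈ -20.0 + 8.9443*I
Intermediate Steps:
a = 0 (a = 0**2 = 0)
u(y) = sqrt(y) (u(y) = sqrt(y + 0) = sqrt(y))
((2/6)*(-5 + u(-5)))*(-1 + 13) = ((2/6)*(-5 + sqrt(-5)))*(-1 + 13) = ((2*(1/6))*(-5 + I*sqrt(5)))*12 = ((-5 + I*sqrt(5))/3)*12 = (-5/3 + I*sqrt(5)/3)*12 = -20 + 4*I*sqrt(5)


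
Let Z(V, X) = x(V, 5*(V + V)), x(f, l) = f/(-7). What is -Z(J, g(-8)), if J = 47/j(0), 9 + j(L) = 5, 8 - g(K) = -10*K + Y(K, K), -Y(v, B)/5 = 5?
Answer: -47/28 ≈ -1.6786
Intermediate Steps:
Y(v, B) = -25 (Y(v, B) = -5*5 = -25)
g(K) = 33 + 10*K (g(K) = 8 - (-10*K - 25) = 8 - (-25 - 10*K) = 8 + (25 + 10*K) = 33 + 10*K)
j(L) = -4 (j(L) = -9 + 5 = -4)
J = -47/4 (J = 47/(-4) = 47*(-1/4) = -47/4 ≈ -11.750)
x(f, l) = -f/7 (x(f, l) = f*(-1/7) = -f/7)
Z(V, X) = -V/7
-Z(J, g(-8)) = -(-1)*(-47)/(7*4) = -1*47/28 = -47/28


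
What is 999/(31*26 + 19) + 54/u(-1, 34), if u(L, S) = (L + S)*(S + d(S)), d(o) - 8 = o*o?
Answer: 199692/164725 ≈ 1.2123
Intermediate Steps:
d(o) = 8 + o**2 (d(o) = 8 + o*o = 8 + o**2)
u(L, S) = (L + S)*(8 + S + S**2) (u(L, S) = (L + S)*(S + (8 + S**2)) = (L + S)*(8 + S + S**2))
999/(31*26 + 19) + 54/u(-1, 34) = 999/(31*26 + 19) + 54/(34**2 - 1*34 - (8 + 34**2) + 34*(8 + 34**2)) = 999/(806 + 19) + 54/(1156 - 34 - (8 + 1156) + 34*(8 + 1156)) = 999/825 + 54/(1156 - 34 - 1*1164 + 34*1164) = 999*(1/825) + 54/(1156 - 34 - 1164 + 39576) = 333/275 + 54/39534 = 333/275 + 54*(1/39534) = 333/275 + 9/6589 = 199692/164725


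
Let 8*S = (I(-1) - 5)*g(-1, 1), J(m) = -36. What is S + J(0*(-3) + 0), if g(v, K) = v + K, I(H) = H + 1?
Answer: -36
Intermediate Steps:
I(H) = 1 + H
g(v, K) = K + v
S = 0 (S = (((1 - 1) - 5)*(1 - 1))/8 = ((0 - 5)*0)/8 = (-5*0)/8 = (1/8)*0 = 0)
S + J(0*(-3) + 0) = 0 - 36 = -36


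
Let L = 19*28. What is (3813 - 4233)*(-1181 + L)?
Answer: 272580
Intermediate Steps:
L = 532
(3813 - 4233)*(-1181 + L) = (3813 - 4233)*(-1181 + 532) = -420*(-649) = 272580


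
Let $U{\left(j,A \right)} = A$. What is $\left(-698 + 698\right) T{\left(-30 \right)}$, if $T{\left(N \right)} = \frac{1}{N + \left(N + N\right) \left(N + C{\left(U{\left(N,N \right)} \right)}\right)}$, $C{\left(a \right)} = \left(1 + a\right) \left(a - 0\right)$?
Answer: $0$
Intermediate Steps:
$C{\left(a \right)} = a \left(1 + a\right)$ ($C{\left(a \right)} = \left(1 + a\right) \left(a + 0\right) = \left(1 + a\right) a = a \left(1 + a\right)$)
$T{\left(N \right)} = \frac{1}{N + 2 N \left(N + N \left(1 + N\right)\right)}$ ($T{\left(N \right)} = \frac{1}{N + \left(N + N\right) \left(N + N \left(1 + N\right)\right)} = \frac{1}{N + 2 N \left(N + N \left(1 + N\right)\right)}$)
$\left(-698 + 698\right) T{\left(-30 \right)} = \left(-698 + 698\right) \frac{1}{\left(-30\right) \left(1 + 2 \left(-30\right)^{2} + 4 \left(-30\right)\right)} = 0 \left(- \frac{1}{30 \left(1 + 2 \cdot 900 - 120\right)}\right) = 0 \left(- \frac{1}{30 \left(1 + 1800 - 120\right)}\right) = 0 \left(- \frac{1}{30 \cdot 1681}\right) = 0 \left(\left(- \frac{1}{30}\right) \frac{1}{1681}\right) = 0 \left(- \frac{1}{50430}\right) = 0$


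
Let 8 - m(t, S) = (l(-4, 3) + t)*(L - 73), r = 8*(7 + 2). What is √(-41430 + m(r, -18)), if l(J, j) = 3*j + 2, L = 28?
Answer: 13*I*√223 ≈ 194.13*I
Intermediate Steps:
l(J, j) = 2 + 3*j
r = 72 (r = 8*9 = 72)
m(t, S) = 503 + 45*t (m(t, S) = 8 - ((2 + 3*3) + t)*(28 - 73) = 8 - ((2 + 9) + t)*(-45) = 8 - (11 + t)*(-45) = 8 - (-495 - 45*t) = 8 + (495 + 45*t) = 503 + 45*t)
√(-41430 + m(r, -18)) = √(-41430 + (503 + 45*72)) = √(-41430 + (503 + 3240)) = √(-41430 + 3743) = √(-37687) = 13*I*√223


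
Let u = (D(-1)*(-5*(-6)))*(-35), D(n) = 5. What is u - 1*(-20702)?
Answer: 15452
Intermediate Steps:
u = -5250 (u = (5*(-5*(-6)))*(-35) = (5*30)*(-35) = 150*(-35) = -5250)
u - 1*(-20702) = -5250 - 1*(-20702) = -5250 + 20702 = 15452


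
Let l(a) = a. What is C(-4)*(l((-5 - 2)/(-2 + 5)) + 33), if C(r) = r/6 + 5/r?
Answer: -529/9 ≈ -58.778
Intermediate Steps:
C(r) = 5/r + r/6 (C(r) = r*(1/6) + 5/r = r/6 + 5/r = 5/r + r/6)
C(-4)*(l((-5 - 2)/(-2 + 5)) + 33) = (5/(-4) + (1/6)*(-4))*((-5 - 2)/(-2 + 5) + 33) = (5*(-1/4) - 2/3)*(-7/3 + 33) = (-5/4 - 2/3)*(-7*1/3 + 33) = -23*(-7/3 + 33)/12 = -23/12*92/3 = -529/9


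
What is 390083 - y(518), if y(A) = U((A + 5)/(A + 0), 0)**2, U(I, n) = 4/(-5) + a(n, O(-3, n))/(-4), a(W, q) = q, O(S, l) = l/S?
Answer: 9752059/25 ≈ 3.9008e+5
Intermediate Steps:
U(I, n) = -4/5 + n/12 (U(I, n) = 4/(-5) + (n/(-3))/(-4) = 4*(-1/5) + (n*(-1/3))*(-1/4) = -4/5 - n/3*(-1/4) = -4/5 + n/12)
y(A) = 16/25 (y(A) = (-4/5 + (1/12)*0)**2 = (-4/5 + 0)**2 = (-4/5)**2 = 16/25)
390083 - y(518) = 390083 - 1*16/25 = 390083 - 16/25 = 9752059/25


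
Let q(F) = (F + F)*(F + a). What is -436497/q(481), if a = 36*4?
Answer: -436497/601250 ≈ -0.72598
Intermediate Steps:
a = 144
q(F) = 2*F*(144 + F) (q(F) = (F + F)*(F + 144) = (2*F)*(144 + F) = 2*F*(144 + F))
-436497/q(481) = -436497*1/(962*(144 + 481)) = -436497/(2*481*625) = -436497/601250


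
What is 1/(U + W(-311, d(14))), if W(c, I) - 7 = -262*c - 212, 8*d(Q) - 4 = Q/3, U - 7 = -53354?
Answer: 1/27930 ≈ 3.5804e-5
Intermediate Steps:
U = -53347 (U = 7 - 53354 = -53347)
d(Q) = ½ + Q/24 (d(Q) = ½ + (Q/3)/8 = ½ + Q/24)
W(c, I) = -205 - 262*c (W(c, I) = 7 + (-262*c - 212) = 7 + (-212 - 262*c) = -205 - 262*c)
1/(U + W(-311, d(14))) = 1/(-53347 + (-205 - 262*(-311))) = 1/(-53347 + (-205 + 81482)) = 1/(-53347 + 81277) = 1/27930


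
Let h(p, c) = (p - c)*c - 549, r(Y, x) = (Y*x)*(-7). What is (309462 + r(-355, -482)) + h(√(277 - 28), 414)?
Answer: -1060253 + 414*√249 ≈ -1.0537e+6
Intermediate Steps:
r(Y, x) = -7*Y*x
h(p, c) = -549 + c*(p - c) (h(p, c) = c*(p - c) - 549 = -549 + c*(p - c))
(309462 + r(-355, -482)) + h(√(277 - 28), 414) = (309462 - 7*(-355)*(-482)) + (-549 - 1*414² + 414*√(277 - 28)) = (309462 - 1197770) + (-549 - 1*171396 + 414*√249) = -888308 + (-549 - 171396 + 414*√249) = -888308 + (-171945 + 414*√249) = -1060253 + 414*√249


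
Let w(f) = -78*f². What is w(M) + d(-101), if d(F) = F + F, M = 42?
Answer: -137794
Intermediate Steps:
d(F) = 2*F
w(M) + d(-101) = -78*42² + 2*(-101) = -78*1764 - 202 = -137592 - 202 = -137794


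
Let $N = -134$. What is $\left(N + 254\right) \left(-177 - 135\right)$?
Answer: $-37440$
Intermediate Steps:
$\left(N + 254\right) \left(-177 - 135\right) = \left(-134 + 254\right) \left(-177 - 135\right) = 120 \left(-312\right) = -37440$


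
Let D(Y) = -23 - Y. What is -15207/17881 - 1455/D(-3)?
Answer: 5142543/71524 ≈ 71.900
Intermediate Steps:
-15207/17881 - 1455/D(-3) = -15207/17881 - 1455/(-23 - 1*(-3)) = -15207*1/17881 - 1455/(-23 + 3) = -15207/17881 - 1455/(-20) = -15207/17881 - 1455*(-1/20) = -15207/17881 + 291/4 = 5142543/71524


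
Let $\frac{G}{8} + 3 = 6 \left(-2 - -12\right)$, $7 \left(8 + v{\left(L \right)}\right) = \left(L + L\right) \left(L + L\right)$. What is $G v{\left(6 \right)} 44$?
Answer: $\frac{1765632}{7} \approx 2.5223 \cdot 10^{5}$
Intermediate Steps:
$v{\left(L \right)} = -8 + \frac{4 L^{2}}{7}$ ($v{\left(L \right)} = -8 + \frac{\left(L + L\right) \left(L + L\right)}{7} = -8 + \frac{2 L 2 L}{7} = -8 + \frac{4 L^{2}}{7}$)
$G = 456$ ($G = -24 + 8 \cdot 6 \left(-2 - -12\right) = -24 + 8 \cdot 6 \left(-2 + 12\right) = -24 + 8 \cdot 6 \cdot 10 = -24 + 8 \cdot 60 = -24 + 480 = 456$)
$G v{\left(6 \right)} 44 = 456 \left(-8 + \frac{4 \cdot 6^{2}}{7}\right) 44 = 456 \left(-8 + \frac{4}{7} \cdot 36\right) 44 = 456 \left(-8 + \frac{144}{7}\right) 44 = 456 \cdot \frac{88}{7} \cdot 44 = \frac{40128}{7} \cdot 44 = \frac{1765632}{7}$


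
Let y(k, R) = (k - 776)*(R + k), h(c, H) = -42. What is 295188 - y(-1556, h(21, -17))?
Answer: -3431348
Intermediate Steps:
y(k, R) = (-776 + k)*(R + k)
295188 - y(-1556, h(21, -17)) = 295188 - ((-1556)**2 - 776*(-42) - 776*(-1556) - 42*(-1556)) = 295188 - (2421136 + 32592 + 1207456 + 65352) = 295188 - 1*3726536 = 295188 - 3726536 = -3431348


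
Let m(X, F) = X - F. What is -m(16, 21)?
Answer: 5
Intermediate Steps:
-m(16, 21) = -(16 - 1*21) = -(16 - 21) = -1*(-5) = 5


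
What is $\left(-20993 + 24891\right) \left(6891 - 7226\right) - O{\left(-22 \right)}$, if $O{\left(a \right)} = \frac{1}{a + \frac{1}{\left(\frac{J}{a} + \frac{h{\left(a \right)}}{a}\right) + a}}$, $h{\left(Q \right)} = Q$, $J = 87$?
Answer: $- \frac{15800542451}{12100} \approx -1.3058 \cdot 10^{6}$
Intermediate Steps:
$O{\left(a \right)} = \frac{1}{a + \frac{1}{1 + a + \frac{87}{a}}}$ ($O{\left(a \right)} = \frac{1}{a + \frac{1}{\left(\frac{87}{a} + \frac{a}{a}\right) + a}} = \frac{1}{a + \frac{1}{\left(\frac{87}{a} + 1\right) + a}} = \frac{1}{a + \frac{1}{\left(1 + \frac{87}{a}\right) + a}} = \frac{1}{a + \frac{1}{1 + a + \frac{87}{a}}}$)
$\left(-20993 + 24891\right) \left(6891 - 7226\right) - O{\left(-22 \right)} = \left(-20993 + 24891\right) \left(6891 - 7226\right) - \frac{87 - 22 + \left(-22\right)^{2}}{\left(-22\right) \left(88 - 22 + \left(-22\right)^{2}\right)} = 3898 \left(-335\right) - - \frac{87 - 22 + 484}{22 \left(88 - 22 + 484\right)} = -1305830 - \left(- \frac{1}{22}\right) \frac{1}{550} \cdot 549 = -1305830 - - \frac{549}{12100} = -1305830 + \frac{549}{12100} = - \frac{15800542451}{12100}$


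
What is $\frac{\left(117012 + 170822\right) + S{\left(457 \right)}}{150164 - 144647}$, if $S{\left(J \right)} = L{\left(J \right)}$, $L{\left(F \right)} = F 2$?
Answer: $\frac{288748}{5517} \approx 52.338$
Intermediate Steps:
$L{\left(F \right)} = 2 F$
$S{\left(J \right)} = 2 J$
$\frac{\left(117012 + 170822\right) + S{\left(457 \right)}}{150164 - 144647} = \frac{\left(117012 + 170822\right) + 2 \cdot 457}{150164 - 144647} = \frac{287834 + 914}{5517} = 288748 \cdot \frac{1}{5517} = \frac{288748}{5517}$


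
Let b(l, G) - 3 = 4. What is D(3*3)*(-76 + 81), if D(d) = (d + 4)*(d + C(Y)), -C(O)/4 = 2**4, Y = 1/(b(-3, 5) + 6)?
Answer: -3575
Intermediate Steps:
b(l, G) = 7 (b(l, G) = 3 + 4 = 7)
Y = 1/13 (Y = 1/(7 + 6) = 1/13 ≈ 0.076923)
C(O) = -64 (C(O) = -4*2**4 = -4*16 = -64)
D(d) = (-64 + d)*(4 + d) (D(d) = (d + 4)*(d - 64) = (4 + d)*(-64 + d) = (-64 + d)*(4 + d))
D(3*3)*(-76 + 81) = (-256 + (3*3)**2 - 180*3)*(-76 + 81) = (-256 + 9**2 - 60*9)*5 = (-256 + 81 - 540)*5 = -715*5 = -3575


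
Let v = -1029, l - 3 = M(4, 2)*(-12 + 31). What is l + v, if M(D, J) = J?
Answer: -988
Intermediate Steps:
l = 41 (l = 3 + 2*(-12 + 31) = 3 + 2*19 = 3 + 38 = 41)
l + v = 41 - 1029 = -988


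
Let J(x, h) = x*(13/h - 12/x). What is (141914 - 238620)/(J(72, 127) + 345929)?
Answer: -12281662/43932395 ≈ -0.27956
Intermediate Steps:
J(x, h) = x*(-12/x + 13/h)
(141914 - 238620)/(J(72, 127) + 345929) = (141914 - 238620)/((-12 + 13*72/127) + 345929) = -96706/((-12 + 13*72*(1/127)) + 345929) = -96706/((-12 + 936/127) + 345929) = -96706/(-588/127 + 345929) = -96706/43932395/127 = -96706*127/43932395 = -12281662/43932395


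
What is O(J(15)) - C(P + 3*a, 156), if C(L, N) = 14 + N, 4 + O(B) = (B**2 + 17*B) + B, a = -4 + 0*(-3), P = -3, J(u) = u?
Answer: 321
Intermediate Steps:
a = -4 (a = -4 + 0 = -4)
O(B) = -4 + B**2 + 18*B (O(B) = -4 + ((B**2 + 17*B) + B) = -4 + (B**2 + 18*B) = -4 + B**2 + 18*B)
O(J(15)) - C(P + 3*a, 156) = (-4 + 15**2 + 18*15) - (14 + 156) = (-4 + 225 + 270) - 1*170 = 491 - 170 = 321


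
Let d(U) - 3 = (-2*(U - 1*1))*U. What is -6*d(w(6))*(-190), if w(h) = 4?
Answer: -23940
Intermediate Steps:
d(U) = 3 + U*(2 - 2*U) (d(U) = 3 + (-2*(U - 1*1))*U = 3 + (-2*(U - 1))*U = 3 + (-2*(-1 + U))*U = 3 + (2 - 2*U)*U = 3 + U*(2 - 2*U))
-6*d(w(6))*(-190) = -6*(3 - 2*4**2 + 2*4)*(-190) = -6*(3 - 2*16 + 8)*(-190) = -6*(3 - 32 + 8)*(-190) = -6*(-21)*(-190) = 126*(-190) = -23940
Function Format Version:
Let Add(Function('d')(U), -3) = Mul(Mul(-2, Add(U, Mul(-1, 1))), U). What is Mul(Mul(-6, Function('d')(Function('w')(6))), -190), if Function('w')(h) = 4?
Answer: -23940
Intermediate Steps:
Function('d')(U) = Add(3, Mul(U, Add(2, Mul(-2, U)))) (Function('d')(U) = Add(3, Mul(Mul(-2, Add(U, Mul(-1, 1))), U)) = Add(3, Mul(Mul(-2, Add(U, -1)), U)) = Add(3, Mul(Mul(-2, Add(-1, U)), U)) = Add(3, Mul(Add(2, Mul(-2, U)), U)) = Add(3, Mul(U, Add(2, Mul(-2, U)))))
Mul(Mul(-6, Function('d')(Function('w')(6))), -190) = Mul(Mul(-6, Add(3, Mul(-2, Pow(4, 2)), Mul(2, 4))), -190) = Mul(Mul(-6, Add(3, Mul(-2, 16), 8)), -190) = Mul(Mul(-6, Add(3, -32, 8)), -190) = Mul(Mul(-6, -21), -190) = Mul(126, -190) = -23940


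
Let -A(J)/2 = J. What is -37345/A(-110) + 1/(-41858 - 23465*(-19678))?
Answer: -436402124961/2570851988 ≈ -169.75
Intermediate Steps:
A(J) = -2*J
-37345/A(-110) + 1/(-41858 - 23465*(-19678)) = -37345/((-2*(-110))) + 1/(-41858 - 23465*(-19678)) = -37345/220 - 1/19678/(-65323) = -37345*1/220 - 1/65323*(-1/19678) = -679/4 + 1/1285425994 = -436402124961/2570851988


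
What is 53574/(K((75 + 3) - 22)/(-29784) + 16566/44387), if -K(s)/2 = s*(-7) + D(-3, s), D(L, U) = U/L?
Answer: 45951143049/296461 ≈ 1.5500e+5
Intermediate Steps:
K(s) = 44*s/3 (K(s) = -2*(s*(-7) + s/(-3)) = -2*(-7*s + s*(-⅓)) = -2*(-7*s - s/3) = -(-44)*s/3 = 44*s/3)
53574/(K((75 + 3) - 22)/(-29784) + 16566/44387) = 53574/((44*((75 + 3) - 22)/3)/(-29784) + 16566/44387) = 53574/((44*(78 - 22)/3)*(-1/29784) + 16566*(1/44387)) = 53574/(((44/3)*56)*(-1/29784) + 16566/44387) = 53574/((2464/3)*(-1/29784) + 16566/44387) = 53574/(-308/11169 + 16566/44387) = 53574/(592922/1715427) = 53574*(1715427/592922) = 45951143049/296461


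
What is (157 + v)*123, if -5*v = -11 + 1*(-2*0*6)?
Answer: 97908/5 ≈ 19582.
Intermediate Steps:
v = 11/5 (v = -(-11 + 1*(-2*0*6))/5 = -(-11 + 1*(0*6))/5 = -(-11 + 1*0)/5 = -(-11 + 0)/5 = -⅕*(-11) = 11/5 ≈ 2.2000)
(157 + v)*123 = (157 + 11/5)*123 = (796/5)*123 = 97908/5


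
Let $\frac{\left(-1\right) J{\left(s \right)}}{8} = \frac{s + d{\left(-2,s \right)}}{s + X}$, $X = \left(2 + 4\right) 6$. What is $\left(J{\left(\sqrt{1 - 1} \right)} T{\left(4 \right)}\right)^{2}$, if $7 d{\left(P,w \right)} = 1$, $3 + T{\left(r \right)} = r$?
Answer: $\frac{4}{3969} \approx 0.0010078$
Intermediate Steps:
$X = 36$ ($X = 6 \cdot 6 = 36$)
$T{\left(r \right)} = -3 + r$
$d{\left(P,w \right)} = \frac{1}{7}$ ($d{\left(P,w \right)} = \frac{1}{7} \cdot 1 = \frac{1}{7}$)
$J{\left(s \right)} = - \frac{8 \left(\frac{1}{7} + s\right)}{36 + s}$ ($J{\left(s \right)} = - 8 \frac{s + \frac{1}{7}}{s + 36} = - 8 \frac{\frac{1}{7} + s}{36 + s} = - \frac{8 \left(\frac{1}{7} + s\right)}{36 + s}$)
$\left(J{\left(\sqrt{1 - 1} \right)} T{\left(4 \right)}\right)^{2} = \left(\frac{8 \left(-1 - 7 \sqrt{1 - 1}\right)}{7 \left(36 + \sqrt{1 - 1}\right)} \left(-3 + 4\right)\right)^{2} = \left(\frac{8 \left(-1 - 7 \sqrt{0}\right)}{7 \left(36 + \sqrt{0}\right)} 1\right)^{2} = \left(\frac{8 \left(-1 - 0\right)}{7 \left(36 + 0\right)} 1\right)^{2} = \left(\frac{8 \left(-1 + 0\right)}{7 \cdot 36} \cdot 1\right)^{2} = \left(\frac{8}{7} \cdot \frac{1}{36} \left(-1\right) 1\right)^{2} = \left(\left(- \frac{2}{63}\right) 1\right)^{2} = \left(- \frac{2}{63}\right)^{2} = \frac{4}{3969}$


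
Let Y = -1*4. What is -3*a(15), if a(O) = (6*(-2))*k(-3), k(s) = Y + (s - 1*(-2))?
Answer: -180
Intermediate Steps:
Y = -4
k(s) = -2 + s (k(s) = -4 + (s - 1*(-2)) = -4 + (s + 2) = -4 + (2 + s) = -2 + s)
a(O) = 60 (a(O) = (6*(-2))*(-2 - 3) = -12*(-5) = 60)
-3*a(15) = -3*60 = -180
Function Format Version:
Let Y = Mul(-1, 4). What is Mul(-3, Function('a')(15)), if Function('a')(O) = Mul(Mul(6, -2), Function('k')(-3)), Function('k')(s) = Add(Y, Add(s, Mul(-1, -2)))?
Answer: -180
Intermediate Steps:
Y = -4
Function('k')(s) = Add(-2, s) (Function('k')(s) = Add(-4, Add(s, Mul(-1, -2))) = Add(-4, Add(s, 2)) = Add(-4, Add(2, s)) = Add(-2, s))
Function('a')(O) = 60 (Function('a')(O) = Mul(Mul(6, -2), Add(-2, -3)) = Mul(-12, -5) = 60)
Mul(-3, Function('a')(15)) = Mul(-3, 60) = -180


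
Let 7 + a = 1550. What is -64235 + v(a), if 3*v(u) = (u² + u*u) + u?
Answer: 1523512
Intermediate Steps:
a = 1543 (a = -7 + 1550 = 1543)
v(u) = u/3 + 2*u²/3 (v(u) = ((u² + u*u) + u)/3 = ((u² + u²) + u)/3 = (2*u² + u)/3 = (u + 2*u²)/3 = u/3 + 2*u²/3)
-64235 + v(a) = -64235 + (⅓)*1543*(1 + 2*1543) = -64235 + (⅓)*1543*(1 + 3086) = -64235 + (⅓)*1543*3087 = -64235 + 1587747 = 1523512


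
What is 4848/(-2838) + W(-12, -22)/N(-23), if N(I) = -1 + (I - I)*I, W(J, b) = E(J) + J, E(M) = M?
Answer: 10544/473 ≈ 22.292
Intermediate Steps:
W(J, b) = 2*J (W(J, b) = J + J = 2*J)
N(I) = -1 (N(I) = -1 + 0*I = -1 + 0 = -1)
4848/(-2838) + W(-12, -22)/N(-23) = 4848/(-2838) + (2*(-12))/(-1) = 4848*(-1/2838) - 24*(-1) = -808/473 + 24 = 10544/473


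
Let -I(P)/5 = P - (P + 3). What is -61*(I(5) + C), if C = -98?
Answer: 5063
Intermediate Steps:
I(P) = 15 (I(P) = -5*(P - (P + 3)) = -5*(P - (3 + P)) = -5*(P + (-3 - P)) = -5*(-3) = 15)
-61*(I(5) + C) = -61*(15 - 98) = -61*(-83) = 5063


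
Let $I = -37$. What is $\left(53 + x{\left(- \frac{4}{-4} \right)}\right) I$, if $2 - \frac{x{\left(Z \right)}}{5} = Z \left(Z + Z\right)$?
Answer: $-1961$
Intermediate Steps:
$x{\left(Z \right)} = 10 - 10 Z^{2}$ ($x{\left(Z \right)} = 10 - 5 Z \left(Z + Z\right) = 10 - 5 Z 2 Z = 10 - 5 \cdot 2 Z^{2} = 10 - 10 Z^{2}$)
$\left(53 + x{\left(- \frac{4}{-4} \right)}\right) I = \left(53 + \left(10 - 10 \left(- \frac{4}{-4}\right)^{2}\right)\right) \left(-37\right) = \left(53 + \left(10 - 10 \left(\left(-4\right) \left(- \frac{1}{4}\right)\right)^{2}\right)\right) \left(-37\right) = \left(53 + \left(10 - 10 \cdot 1^{2}\right)\right) \left(-37\right) = \left(53 + \left(10 - 10\right)\right) \left(-37\right) = \left(53 + 0\right) \left(-37\right) = 53 \left(-37\right) = -1961$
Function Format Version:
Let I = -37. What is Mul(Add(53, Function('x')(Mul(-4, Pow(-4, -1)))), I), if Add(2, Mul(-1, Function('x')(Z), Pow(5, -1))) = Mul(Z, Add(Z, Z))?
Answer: -1961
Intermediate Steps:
Function('x')(Z) = Add(10, Mul(-10, Pow(Z, 2))) (Function('x')(Z) = Add(10, Mul(-5, Mul(Z, Add(Z, Z)))) = Add(10, Mul(-5, Mul(Z, Mul(2, Z)))) = Add(10, Mul(-5, Mul(2, Pow(Z, 2)))) = Add(10, Mul(-10, Pow(Z, 2))))
Mul(Add(53, Function('x')(Mul(-4, Pow(-4, -1)))), I) = Mul(Add(53, Add(10, Mul(-10, Pow(Mul(-4, Pow(-4, -1)), 2)))), -37) = Mul(Add(53, Add(10, Mul(-10, Pow(Mul(-4, Rational(-1, 4)), 2)))), -37) = Mul(Add(53, Add(10, Mul(-10, Pow(1, 2)))), -37) = Mul(Add(53, Add(10, Mul(-10, 1))), -37) = Mul(Add(53, Add(10, -10)), -37) = Mul(Add(53, 0), -37) = Mul(53, -37) = -1961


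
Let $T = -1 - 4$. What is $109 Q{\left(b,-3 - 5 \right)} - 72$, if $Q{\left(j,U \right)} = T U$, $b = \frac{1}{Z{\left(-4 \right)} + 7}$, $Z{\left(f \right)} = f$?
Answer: $4288$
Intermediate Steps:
$b = \frac{1}{3}$ ($b = \frac{1}{-4 + 7} = \frac{1}{3} \approx 0.33333$)
$T = -5$
$Q{\left(j,U \right)} = - 5 U$
$109 Q{\left(b,-3 - 5 \right)} - 72 = 109 \left(- 5 \left(-3 - 5\right)\right) - 72 = 109 \left(\left(-5\right) \left(-8\right)\right) - 72 = 109 \cdot 40 - 72 = 4360 - 72 = 4288$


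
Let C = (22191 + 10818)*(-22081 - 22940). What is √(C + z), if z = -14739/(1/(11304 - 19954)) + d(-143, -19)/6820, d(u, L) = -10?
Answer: I*√631920182259718/682 ≈ 36859.0*I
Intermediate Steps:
z = 86949782699/682 (z = -14739/(1/(11304 - 19954)) - 10/6820 = -14739/(1/(-8650)) - 10*1/6820 = -14739/(-1/8650) - 1/682 = -14739*(-8650) - 1/682 = 127492350 - 1/682 = 86949782699/682 ≈ 1.2749e+8)
C = -1486098189 (C = 33009*(-45021) = -1486098189)
√(C + z) = √(-1486098189 + 86949782699/682) = √(-926569182199/682) = I*√631920182259718/682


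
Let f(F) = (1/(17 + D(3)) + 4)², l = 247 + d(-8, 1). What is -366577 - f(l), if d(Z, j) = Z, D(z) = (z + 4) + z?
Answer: -267246514/729 ≈ -3.6659e+5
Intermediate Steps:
D(z) = 4 + 2*z (D(z) = (4 + z) + z = 4 + 2*z)
l = 239 (l = 247 - 8 = 239)
f(F) = 11881/729 (f(F) = (1/(17 + (4 + 2*3)) + 4)² = (1/(17 + (4 + 6)) + 4)² = (1/(17 + 10) + 4)² = (1/27 + 4)² = (109/27)² = 11881/729)
-366577 - f(l) = -366577 - 1*11881/729 = -366577 - 11881/729 = -267246514/729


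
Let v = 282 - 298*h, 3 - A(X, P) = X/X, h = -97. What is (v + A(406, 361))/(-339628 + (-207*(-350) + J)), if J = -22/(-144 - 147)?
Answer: -606735/5553484 ≈ -0.10925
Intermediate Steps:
A(X, P) = 2 (A(X, P) = 3 - X/X = 3 - 1*1 = 3 - 1 = 2)
J = 22/291 (J = -22/(-291) = -22*(-1/291) = 22/291 ≈ 0.075601)
v = 29188 (v = 282 - 298*(-97) = 282 + 28906 = 29188)
(v + A(406, 361))/(-339628 + (-207*(-350) + J)) = (29188 + 2)/(-339628 + (-207*(-350) + 22/291)) = 29190/(-339628 + (72450 + 22/291)) = 29190/(-339628 + 21082972/291) = 29190/(-77748776/291) = 29190*(-291/77748776) = -606735/5553484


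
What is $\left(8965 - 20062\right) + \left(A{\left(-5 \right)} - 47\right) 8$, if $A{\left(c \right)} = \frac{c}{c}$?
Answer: $-11465$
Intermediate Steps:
$A{\left(c \right)} = 1$
$\left(8965 - 20062\right) + \left(A{\left(-5 \right)} - 47\right) 8 = \left(8965 - 20062\right) + \left(1 - 47\right) 8 = -11097 - 368 = -11465$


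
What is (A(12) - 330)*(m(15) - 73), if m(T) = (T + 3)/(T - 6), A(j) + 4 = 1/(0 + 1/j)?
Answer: 22862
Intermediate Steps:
A(j) = -4 + j (A(j) = -4 + 1/(0 + 1/j) = -4 + 1/(1/j) = -4 + j)
m(T) = (3 + T)/(-6 + T)
(A(12) - 330)*(m(15) - 73) = ((-4 + 12) - 330)*((3 + 15)/(-6 + 15) - 73) = (8 - 330)*(18/9 - 73) = -322*((⅑)*18 - 73) = -322*(2 - 73) = -322*(-71) = 22862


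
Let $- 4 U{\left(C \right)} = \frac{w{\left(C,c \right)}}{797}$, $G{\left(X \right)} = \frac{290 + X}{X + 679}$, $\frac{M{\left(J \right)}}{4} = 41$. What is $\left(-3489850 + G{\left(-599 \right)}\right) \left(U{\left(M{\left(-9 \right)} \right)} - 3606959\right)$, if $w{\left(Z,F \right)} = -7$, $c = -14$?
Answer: $\frac{642076451387006613}{51008} \approx 1.2588 \cdot 10^{13}$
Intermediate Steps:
$M{\left(J \right)} = 164$ ($M{\left(J \right)} = 4 \cdot 41 = 164$)
$G{\left(X \right)} = \frac{290 + X}{679 + X}$
$U{\left(C \right)} = \frac{7}{3188}$ ($U{\left(C \right)} = - \frac{\left(-7\right) \frac{1}{797}}{4} = \left(- \frac{1}{4}\right) \left(- \frac{7}{797}\right) = \frac{7}{3188}$)
$\left(-3489850 + G{\left(-599 \right)}\right) \left(U{\left(M{\left(-9 \right)} \right)} - 3606959\right) = \left(-3489850 + \frac{290 - 599}{679 - 599}\right) \left(\frac{7}{3188} - 3606959\right) = \left(-3489850 + \frac{1}{80} \left(-309\right)\right) \left(- \frac{11498985285}{3188}\right) = \left(-3489850 - \frac{309}{80}\right) \left(- \frac{11498985285}{3188}\right) = \left(- \frac{279188309}{80}\right) \left(- \frac{11498985285}{3188}\right) = \frac{642076451387006613}{51008}$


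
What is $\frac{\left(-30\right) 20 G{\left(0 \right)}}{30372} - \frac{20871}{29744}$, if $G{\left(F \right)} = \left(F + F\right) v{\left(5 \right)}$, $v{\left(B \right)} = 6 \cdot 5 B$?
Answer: $- \frac{20871}{29744} \approx -0.70169$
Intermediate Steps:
$v{\left(B \right)} = 30 B$
$G{\left(F \right)} = 300 F$ ($G{\left(F \right)} = \left(F + F\right) 30 \cdot 5 = 2 F 150 = 300 F$)
$\frac{\left(-30\right) 20 G{\left(0 \right)}}{30372} - \frac{20871}{29744} = \frac{\left(-30\right) 20 \cdot 300 \cdot 0}{30372} - \frac{20871}{29744} = \left(-600\right) 0 \cdot \frac{1}{30372} - \frac{20871}{29744} = 0 \cdot \frac{1}{30372} - \frac{20871}{29744} = 0 - \frac{20871}{29744} = - \frac{20871}{29744}$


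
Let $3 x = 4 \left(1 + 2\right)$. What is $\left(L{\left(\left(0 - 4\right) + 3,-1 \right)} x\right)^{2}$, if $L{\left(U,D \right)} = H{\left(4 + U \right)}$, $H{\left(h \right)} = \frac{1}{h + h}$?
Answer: $\frac{4}{9} \approx 0.44444$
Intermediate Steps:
$H{\left(h \right)} = \frac{1}{2 h}$
$L{\left(U,D \right)} = \frac{1}{2 \left(4 + U\right)}$
$x = 4$ ($x = \frac{4 \left(1 + 2\right)}{3} = \frac{4 \cdot 3}{3} = \frac{1}{3} \cdot 12 = 4$)
$\left(L{\left(\left(0 - 4\right) + 3,-1 \right)} x\right)^{2} = \left(\frac{1}{2 \left(4 + \left(\left(0 - 4\right) + 3\right)\right)} 4\right)^{2} = \left(\frac{1}{2 \left(4 + \left(-4 + 3\right)\right)} 4\right)^{2} = \left(\frac{1}{2 \left(4 - 1\right)} 4\right)^{2} = \left(\frac{1}{2 \cdot 3} \cdot 4\right)^{2} = \left(\frac{1}{2} \cdot \frac{1}{3} \cdot 4\right)^{2} = \left(\frac{1}{6} \cdot 4\right)^{2} = \left(\frac{2}{3}\right)^{2} = \frac{4}{9}$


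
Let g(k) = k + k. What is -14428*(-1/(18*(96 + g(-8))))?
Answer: 3607/360 ≈ 10.019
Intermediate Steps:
g(k) = 2*k
-14428*(-1/(18*(96 + g(-8)))) = -14428*(-1/(18*(96 + 2*(-8)))) = -14428*(-1/(18*(96 - 16))) = -14428/((-18*80)) = -14428/(-1440) = -14428*(-1/1440) = 3607/360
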